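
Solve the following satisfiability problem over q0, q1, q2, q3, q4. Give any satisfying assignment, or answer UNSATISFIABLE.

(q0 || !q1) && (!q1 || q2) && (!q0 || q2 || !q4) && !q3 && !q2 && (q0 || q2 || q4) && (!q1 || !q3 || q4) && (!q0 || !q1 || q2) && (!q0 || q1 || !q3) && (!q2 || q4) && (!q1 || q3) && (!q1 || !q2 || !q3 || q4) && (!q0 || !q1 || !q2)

Unit clause (!q3) forces q3 = False.
Unit clause (!q2) forces q2 = False.
In (!q1 || q3) only !q1 is left, so q1 = False.
Set q0 = False.
  then (q0 || q2 || q4) forces q4 = True.
All clauses satisfied.

q0 = False, q1 = False, q2 = False, q3 = False, q4 = True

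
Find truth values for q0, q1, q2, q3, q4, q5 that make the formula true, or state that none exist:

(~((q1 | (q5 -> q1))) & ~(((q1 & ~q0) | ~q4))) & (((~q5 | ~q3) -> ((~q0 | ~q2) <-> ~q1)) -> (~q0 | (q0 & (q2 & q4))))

q0=F; q1=F; q2=F; q3=F; q4=T; q5=T

  ~((q1 | (q5 -> q1))) & ~(((q1 & ~q0) | ~q4)) = True
    ~((q1 | (q5 -> q1))) = True
      q1 | (q5 -> q1) = False
        q5 -> q1 = False
    ~(((q1 & ~q0) | ~q4)) = True
      (q1 & ~q0) | ~q4 = False
        q1 & ~q0 = False
          ~q0 = True
        ~q4 = False
  ((~q5 | ~q3) -> ((~q0 | ~q2) <-> ~q1)) -> (~q0 | (q0 & (q2 & q4))) = True
    (~q5 | ~q3) -> ((~q0 | ~q2) <-> ~q1) = True
      ~q5 | ~q3 = True
        ~q5 = False
        ~q3 = True
      (~q0 | ~q2) <-> ~q1 = True
        ~q0 | ~q2 = True
          ~q0 = True
          ~q2 = True
        ~q1 = True
    ~q0 | (q0 & (q2 & q4)) = True
      ~q0 = True
      q0 & (q2 & q4) = False
        q2 & q4 = False
Both conjuncts True, so the formula holds.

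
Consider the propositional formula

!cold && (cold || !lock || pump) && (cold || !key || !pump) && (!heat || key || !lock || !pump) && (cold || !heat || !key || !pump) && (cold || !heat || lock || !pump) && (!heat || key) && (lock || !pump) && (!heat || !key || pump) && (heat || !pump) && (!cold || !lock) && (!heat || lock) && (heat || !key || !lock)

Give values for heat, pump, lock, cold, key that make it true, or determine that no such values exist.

heat = False, pump = False, lock = False, cold = False, key = False

Unit clause (!cold) forces cold = False.
Set heat = False.
  then (heat || !pump) forces pump = False.
  then (cold || !lock || pump) forces lock = False.
Set key = False.
All clauses satisfied.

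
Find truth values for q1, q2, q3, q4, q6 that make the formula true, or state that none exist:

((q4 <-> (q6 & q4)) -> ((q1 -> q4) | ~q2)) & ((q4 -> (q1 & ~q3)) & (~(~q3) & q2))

q1 = False, q2 = True, q3 = True, q4 = False, q6 = True

  (q4 <-> (q6 & q4)) -> ((q1 -> q4) | ~q2) = True
    q4 <-> (q6 & q4) = True
      q6 & q4 = False
    (q1 -> q4) | ~q2 = True
      q1 -> q4 = True
      ~q2 = False
  (q4 -> (q1 & ~q3)) & (~(~q3) & q2) = True
    q4 -> (q1 & ~q3) = True
      q1 & ~q3 = False
        ~q3 = False
    ~(~q3) & q2 = True
      ~(~q3) = True
        ~q3 = False
Both conjuncts True, so the formula holds.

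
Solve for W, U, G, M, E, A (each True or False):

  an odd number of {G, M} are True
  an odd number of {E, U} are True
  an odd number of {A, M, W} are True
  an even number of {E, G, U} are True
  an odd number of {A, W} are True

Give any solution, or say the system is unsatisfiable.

W=F; U=F; G=T; M=F; E=T; A=T

{G, M}: 1 true → odd ✓
{E, U}: 1 true → odd ✓
{A, M, W}: 1 true → odd ✓
{E, G, U}: 2 true → even ✓
{A, W}: 1 true → odd ✓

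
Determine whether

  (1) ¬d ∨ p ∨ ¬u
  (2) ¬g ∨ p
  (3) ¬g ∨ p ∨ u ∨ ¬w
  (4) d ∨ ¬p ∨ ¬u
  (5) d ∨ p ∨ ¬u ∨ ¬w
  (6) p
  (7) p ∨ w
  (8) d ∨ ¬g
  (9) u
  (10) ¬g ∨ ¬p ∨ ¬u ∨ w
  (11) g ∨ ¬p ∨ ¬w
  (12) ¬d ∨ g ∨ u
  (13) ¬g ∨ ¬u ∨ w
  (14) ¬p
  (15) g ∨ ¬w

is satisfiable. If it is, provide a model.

Unsatisfiable — no assignment works.

Case p = True:
  Clause (¬p) is falsified — contradiction.
Case p = False:
  Clause (p) is falsified — contradiction.
Both cases fail, so the formula is unsatisfiable.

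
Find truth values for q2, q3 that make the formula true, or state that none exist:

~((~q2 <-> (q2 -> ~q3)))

q2 = True, q3 = False

  ~((~q2 <-> (q2 -> ~q3))) = True
    ~q2 <-> (q2 -> ~q3) = False
      ~q2 = False
      q2 -> ~q3 = True
        ~q3 = True
The formula evaluates to True.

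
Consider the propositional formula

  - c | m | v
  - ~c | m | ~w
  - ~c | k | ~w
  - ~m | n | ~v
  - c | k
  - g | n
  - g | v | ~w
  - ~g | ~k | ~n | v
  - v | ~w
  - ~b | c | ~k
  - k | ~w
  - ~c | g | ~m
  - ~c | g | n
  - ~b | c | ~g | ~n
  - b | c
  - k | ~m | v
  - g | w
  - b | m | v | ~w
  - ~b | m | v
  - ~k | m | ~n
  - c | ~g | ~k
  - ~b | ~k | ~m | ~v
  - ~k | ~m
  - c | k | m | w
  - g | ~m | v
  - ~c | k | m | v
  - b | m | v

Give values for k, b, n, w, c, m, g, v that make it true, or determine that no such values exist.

k = False, b = False, n = False, w = False, c = True, m = False, g = True, v = True

Set k = False.
  then (c | k) forces c = True.
  then (k | ~w) forces w = False.
  then (g | w) forces g = True.
Set b = False.
Set n = False.
Set m = False.
  then (~c | k | m | v) forces v = True.
All clauses satisfied.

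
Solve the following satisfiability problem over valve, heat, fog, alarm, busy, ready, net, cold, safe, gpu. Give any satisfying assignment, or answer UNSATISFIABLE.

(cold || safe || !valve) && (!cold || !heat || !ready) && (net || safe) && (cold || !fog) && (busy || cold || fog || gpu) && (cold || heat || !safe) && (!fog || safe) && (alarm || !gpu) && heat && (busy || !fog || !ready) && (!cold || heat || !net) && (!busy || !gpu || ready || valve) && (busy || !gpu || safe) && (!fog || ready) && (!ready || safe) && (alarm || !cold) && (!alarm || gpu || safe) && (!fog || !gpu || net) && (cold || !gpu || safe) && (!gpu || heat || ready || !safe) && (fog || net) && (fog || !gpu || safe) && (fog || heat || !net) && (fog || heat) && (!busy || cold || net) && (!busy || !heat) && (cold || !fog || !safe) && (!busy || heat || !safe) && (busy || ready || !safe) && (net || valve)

Unit clause (heat) forces heat = True.
In (!busy || !heat) only !busy is left, so busy = False.
Set valve = False.
  then (net || valve) forces net = True.
Try fog = True:
  (cold || !fog) forces cold = True.
  (!cold || !heat || !ready) forces ready = False.
  clause (!fog || ready) is falsified — backtrack.
So fog = False.
Set alarm = True.
Set ready = True.
  then (!cold || !heat || !ready) forces cold = False.
  then (busy || cold || fog || gpu) forces gpu = True.
  then (busy || !gpu || safe) forces safe = True.
All clauses satisfied.

valve = False, heat = True, fog = False, alarm = True, busy = False, ready = True, net = True, cold = False, safe = True, gpu = True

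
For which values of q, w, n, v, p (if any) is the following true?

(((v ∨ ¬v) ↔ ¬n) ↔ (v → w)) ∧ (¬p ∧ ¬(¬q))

q = True, w = False, n = True, v = True, p = False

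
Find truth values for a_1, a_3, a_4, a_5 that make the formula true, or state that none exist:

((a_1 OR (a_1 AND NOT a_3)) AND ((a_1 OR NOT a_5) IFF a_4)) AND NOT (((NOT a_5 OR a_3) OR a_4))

Unsatisfiable — no assignment works.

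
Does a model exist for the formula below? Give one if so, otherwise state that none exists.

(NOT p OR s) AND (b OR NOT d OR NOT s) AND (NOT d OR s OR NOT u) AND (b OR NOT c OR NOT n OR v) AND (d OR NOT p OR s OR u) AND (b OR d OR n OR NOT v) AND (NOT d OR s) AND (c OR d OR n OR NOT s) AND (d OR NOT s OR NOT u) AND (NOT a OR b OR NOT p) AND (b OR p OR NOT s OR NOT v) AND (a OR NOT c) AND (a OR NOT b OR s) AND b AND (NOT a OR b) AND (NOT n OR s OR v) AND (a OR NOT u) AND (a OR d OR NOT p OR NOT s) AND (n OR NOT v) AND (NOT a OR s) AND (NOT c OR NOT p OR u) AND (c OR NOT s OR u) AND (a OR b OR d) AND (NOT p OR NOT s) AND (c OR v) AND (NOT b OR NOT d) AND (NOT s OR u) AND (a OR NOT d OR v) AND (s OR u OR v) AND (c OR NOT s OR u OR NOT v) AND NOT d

Unsatisfiable — no assignment works.

Case d = True:
  Clause (NOT d) is falsified — contradiction.
Case d = False:
  (b) forces b = True.
  If s = True:
    (d OR NOT s OR NOT u) forces u = False.
    clause (NOT s OR u) is falsified.
  If s = False:
    (NOT p OR s) forces p = False.
    (a OR NOT b OR s) forces a = True.
    clause (NOT a OR s) is falsified.
  Every sub-case reaches a contradiction.
Both cases fail, so the formula is unsatisfiable.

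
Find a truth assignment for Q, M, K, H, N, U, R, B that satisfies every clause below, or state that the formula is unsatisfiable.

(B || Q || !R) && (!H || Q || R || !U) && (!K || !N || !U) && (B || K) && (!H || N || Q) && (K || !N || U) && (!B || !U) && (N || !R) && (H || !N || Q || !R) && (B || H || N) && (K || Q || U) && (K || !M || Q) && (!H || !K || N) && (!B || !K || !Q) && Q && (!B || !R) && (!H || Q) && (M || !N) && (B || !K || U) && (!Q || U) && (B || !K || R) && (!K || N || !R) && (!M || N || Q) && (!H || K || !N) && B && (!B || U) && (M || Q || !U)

Unsatisfiable — no assignment works.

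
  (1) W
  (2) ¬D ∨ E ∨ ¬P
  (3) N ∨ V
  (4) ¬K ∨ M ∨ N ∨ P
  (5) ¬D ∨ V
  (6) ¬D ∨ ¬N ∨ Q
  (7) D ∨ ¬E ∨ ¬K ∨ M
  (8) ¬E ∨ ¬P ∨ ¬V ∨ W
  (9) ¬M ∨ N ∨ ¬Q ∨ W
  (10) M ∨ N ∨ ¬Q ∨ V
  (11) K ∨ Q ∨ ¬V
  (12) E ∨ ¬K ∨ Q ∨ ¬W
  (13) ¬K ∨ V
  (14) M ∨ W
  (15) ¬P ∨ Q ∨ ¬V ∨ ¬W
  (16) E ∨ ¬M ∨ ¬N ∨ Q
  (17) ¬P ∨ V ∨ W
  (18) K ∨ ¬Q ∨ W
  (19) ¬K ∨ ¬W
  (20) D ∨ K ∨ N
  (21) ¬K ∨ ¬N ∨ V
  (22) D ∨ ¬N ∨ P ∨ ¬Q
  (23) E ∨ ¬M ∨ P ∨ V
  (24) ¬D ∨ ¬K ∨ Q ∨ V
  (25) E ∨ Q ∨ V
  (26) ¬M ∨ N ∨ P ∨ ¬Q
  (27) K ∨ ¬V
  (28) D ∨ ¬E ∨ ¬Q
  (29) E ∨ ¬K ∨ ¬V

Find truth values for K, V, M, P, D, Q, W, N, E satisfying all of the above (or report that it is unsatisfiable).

K: False, V: False, M: False, P: False, D: False, Q: False, W: True, N: True, E: True

Unit clause (W) forces W = True.
In (¬K ∨ ¬W) only ¬K is left, so K = False.
In (K ∨ ¬V) only ¬V is left, so V = False.
In (N ∨ V) only N is left, so N = True.
In (¬D ∨ V) only ¬D is left, so D = False.
Set M = False.
Set P = False.
  then (D ∨ ¬N ∨ P ∨ ¬Q) forces Q = False.
  then (E ∨ Q ∨ V) forces E = True.
All clauses satisfied.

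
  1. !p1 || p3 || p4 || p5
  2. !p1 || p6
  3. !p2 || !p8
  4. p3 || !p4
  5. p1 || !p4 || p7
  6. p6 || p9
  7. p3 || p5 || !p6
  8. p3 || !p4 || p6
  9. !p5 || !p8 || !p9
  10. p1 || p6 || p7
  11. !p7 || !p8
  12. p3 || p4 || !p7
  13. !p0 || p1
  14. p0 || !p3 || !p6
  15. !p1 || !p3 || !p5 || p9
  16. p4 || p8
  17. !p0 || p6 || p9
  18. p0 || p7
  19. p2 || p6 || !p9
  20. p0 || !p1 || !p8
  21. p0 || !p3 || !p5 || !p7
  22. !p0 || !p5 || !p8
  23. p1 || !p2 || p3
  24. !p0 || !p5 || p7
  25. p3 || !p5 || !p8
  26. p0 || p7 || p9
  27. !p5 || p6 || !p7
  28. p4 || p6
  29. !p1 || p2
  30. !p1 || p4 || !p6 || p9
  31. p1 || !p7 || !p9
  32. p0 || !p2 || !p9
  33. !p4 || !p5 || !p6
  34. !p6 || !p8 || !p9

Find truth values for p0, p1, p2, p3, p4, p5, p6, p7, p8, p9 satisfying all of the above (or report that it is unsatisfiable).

p0: True; p1: True; p2: True; p3: True; p4: True; p5: False; p6: True; p7: True; p8: False; p9: False

Set p0 = True.
  then (!p0 || p1) forces p1 = True.
  then (!p1 || p2) forces p2 = True.
  then (!p1 || p6) forces p6 = True.
  then (!p2 || !p8) forces p8 = False.
  then (p4 || p8) forces p4 = True.
  then (!p4 || !p5 || !p6) forces p5 = False.
  then (p3 || !p4) forces p3 = True.
Set p7 = True.
Set p9 = False.
All clauses satisfied.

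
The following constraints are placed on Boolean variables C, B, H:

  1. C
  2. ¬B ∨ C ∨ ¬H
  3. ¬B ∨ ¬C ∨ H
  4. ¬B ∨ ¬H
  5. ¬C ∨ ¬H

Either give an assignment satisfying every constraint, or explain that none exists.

C: True, B: False, H: False

Unit clause (C) forces C = True.
In (¬C ∨ ¬H) only ¬H is left, so H = False.
In (¬B ∨ ¬C ∨ H) only ¬B is left, so B = False.
Check each clause:
  (C): C holds.
  (¬B ∨ C ∨ ¬H): ¬B holds.
  (¬B ∨ ¬C ∨ H): ¬B holds.
  (¬B ∨ ¬H): ¬B holds.
  (¬C ∨ ¬H): ¬H holds.
All clauses satisfied.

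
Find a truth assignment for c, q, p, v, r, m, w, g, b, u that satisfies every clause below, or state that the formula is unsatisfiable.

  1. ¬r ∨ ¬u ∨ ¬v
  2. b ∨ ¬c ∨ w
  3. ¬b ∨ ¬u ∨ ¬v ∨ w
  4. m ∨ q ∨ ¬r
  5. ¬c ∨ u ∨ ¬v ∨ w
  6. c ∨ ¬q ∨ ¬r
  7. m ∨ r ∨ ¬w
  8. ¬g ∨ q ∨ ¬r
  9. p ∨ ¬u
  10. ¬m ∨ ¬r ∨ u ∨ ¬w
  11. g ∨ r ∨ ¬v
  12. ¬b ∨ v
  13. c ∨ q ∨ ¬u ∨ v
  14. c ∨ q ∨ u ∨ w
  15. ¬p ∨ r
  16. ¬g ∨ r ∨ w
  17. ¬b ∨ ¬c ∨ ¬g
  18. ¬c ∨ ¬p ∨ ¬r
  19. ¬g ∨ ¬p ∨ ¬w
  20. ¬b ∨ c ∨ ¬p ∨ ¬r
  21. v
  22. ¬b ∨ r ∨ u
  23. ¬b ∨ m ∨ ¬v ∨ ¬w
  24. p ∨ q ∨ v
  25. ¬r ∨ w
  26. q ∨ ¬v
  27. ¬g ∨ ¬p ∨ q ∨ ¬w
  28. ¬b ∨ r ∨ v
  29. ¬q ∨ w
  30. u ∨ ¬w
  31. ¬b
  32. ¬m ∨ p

Case v = True:
  (q ∨ ¬v) forces q = True.
  (¬q ∨ w) forces w = True.
  (u ∨ ¬w) forces u = True.
  (¬r ∨ ¬u ∨ ¬v) forces r = False.
  (m ∨ r ∨ ¬w) forces m = True.
  (p ∨ ¬u) forces p = True.
  Clause (¬p ∨ r) is falsified — contradiction.
Case v = False:
  Clause (v) is falsified — contradiction.
Both cases fail, so the formula is unsatisfiable.

UNSATISFIABLE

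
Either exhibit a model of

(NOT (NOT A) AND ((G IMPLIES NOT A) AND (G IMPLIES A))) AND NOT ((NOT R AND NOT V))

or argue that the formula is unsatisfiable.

A: True, G: False, V: False, R: True

  NOT (NOT A) AND ((G IMPLIES NOT A) AND (G IMPLIES A)) = True
    NOT (NOT A) = True
      NOT A = False
    (G IMPLIES NOT A) AND (G IMPLIES A) = True
      G IMPLIES NOT A = True
        NOT A = False
      G IMPLIES A = True
  NOT ((NOT R AND NOT V)) = True
    NOT R AND NOT V = False
      NOT R = False
      NOT V = True
Both conjuncts True, so the formula holds.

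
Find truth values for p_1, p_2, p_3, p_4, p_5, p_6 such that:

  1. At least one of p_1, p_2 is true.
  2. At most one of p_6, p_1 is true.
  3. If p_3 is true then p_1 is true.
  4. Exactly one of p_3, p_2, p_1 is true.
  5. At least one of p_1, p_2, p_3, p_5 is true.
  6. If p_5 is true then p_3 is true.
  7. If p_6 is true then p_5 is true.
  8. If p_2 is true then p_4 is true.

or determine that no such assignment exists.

p_1 = True, p_2 = False, p_3 = False, p_4 = False, p_5 = False, p_6 = False

  (1) {p_1, p_2}: 1 true — at least one ✓
  (2) {p_6, p_1}: 1 true — at most one ✓
  (3) p_3=F ⇒ p_1: vacuous ✓
  (4) {p_3, p_2, p_1}: 1 true — exactly one ✓
  (5) {p_1, p_2, p_3, p_5}: 1 true — at least one ✓
  (6) p_5=F ⇒ p_3: vacuous ✓
  (7) p_6=F ⇒ p_5: vacuous ✓
  (8) p_2=F ⇒ p_4: vacuous ✓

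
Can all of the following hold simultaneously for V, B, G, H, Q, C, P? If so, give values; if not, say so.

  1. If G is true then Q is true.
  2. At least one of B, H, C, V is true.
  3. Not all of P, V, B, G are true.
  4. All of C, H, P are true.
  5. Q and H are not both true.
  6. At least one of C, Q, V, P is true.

V: False, B: True, G: False, H: True, Q: False, C: True, P: True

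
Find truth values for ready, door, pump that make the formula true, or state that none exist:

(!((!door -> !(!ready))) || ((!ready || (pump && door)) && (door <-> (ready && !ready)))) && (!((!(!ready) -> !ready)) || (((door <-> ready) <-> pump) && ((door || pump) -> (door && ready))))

Case ready = True: the formula simplifies to (pump && door) && !door.
  door = True: the conjunct !door is False.
  door = False: the conjunct door is False.
Case ready = False: the formula simplifies to (!door || !door) && ((!door <-> pump) && !((door || pump))).
  door = True: the conjunct !door || !door becomes !True || !True = False.
  door = False: simplifies to pump && !pump.
    pump = True: the conjunct !pump is False.
    pump = False: the conjunct pump is False.
Both cases fail — unsatisfiable.

UNSATISFIABLE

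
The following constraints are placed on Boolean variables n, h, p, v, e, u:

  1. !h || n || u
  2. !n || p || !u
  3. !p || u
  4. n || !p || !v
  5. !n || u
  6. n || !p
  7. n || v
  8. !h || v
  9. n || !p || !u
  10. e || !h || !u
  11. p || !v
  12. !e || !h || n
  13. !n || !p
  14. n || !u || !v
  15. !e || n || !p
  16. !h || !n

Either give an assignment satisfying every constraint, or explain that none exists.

Case n = True:
  (!n || u) forces u = True.
  (!n || p || !u) forces p = True.
  Clause (!n || !p) is falsified — contradiction.
Case n = False:
  (n || !p) forces p = False.
  (n || v) forces v = True.
  Clause (p || !v) is falsified — contradiction.
Both cases fail, so the formula is unsatisfiable.

Unsatisfiable — no assignment works.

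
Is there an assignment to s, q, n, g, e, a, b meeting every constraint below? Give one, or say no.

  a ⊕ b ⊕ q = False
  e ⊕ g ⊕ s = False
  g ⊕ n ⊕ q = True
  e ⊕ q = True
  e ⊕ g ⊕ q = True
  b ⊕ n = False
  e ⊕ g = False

s=F, q=T, n=F, g=F, e=F, a=T, b=F

a ⊕ b ⊕ q = T ⊕ F ⊕ T = False ✓
e ⊕ g ⊕ s = F ⊕ F ⊕ F = False ✓
g ⊕ n ⊕ q = F ⊕ F ⊕ T = True ✓
e ⊕ q = F ⊕ T = True ✓
e ⊕ g ⊕ q = F ⊕ F ⊕ T = True ✓
b ⊕ n = F ⊕ F = False ✓
e ⊕ g = F ⊕ F = False ✓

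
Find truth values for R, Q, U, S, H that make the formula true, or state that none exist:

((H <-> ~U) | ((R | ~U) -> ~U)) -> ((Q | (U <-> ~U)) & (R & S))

R = True, Q = False, U = True, S = True, H = True

  ((H <-> ~U) | ((R | ~U) -> ~U)) -> ((Q | (U <-> ~U)) & (R & S)) = True
    (H <-> ~U) | ((R | ~U) -> ~U) = False
      H <-> ~U = False
        ~U = False
      (R | ~U) -> ~U = False
        R | ~U = True
          ~U = False
        ~U = False
    (Q | (U <-> ~U)) & (R & S) = False
      Q | (U <-> ~U) = False
        U <-> ~U = False
          ~U = False
      R & S = True
The formula evaluates to True.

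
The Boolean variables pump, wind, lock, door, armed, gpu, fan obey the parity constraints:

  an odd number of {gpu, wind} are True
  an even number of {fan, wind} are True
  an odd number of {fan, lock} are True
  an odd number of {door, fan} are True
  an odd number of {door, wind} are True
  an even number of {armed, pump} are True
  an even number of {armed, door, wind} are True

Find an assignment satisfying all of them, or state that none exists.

pump: True; wind: False; lock: True; door: True; armed: True; gpu: True; fan: False

{gpu, wind}: 1 true → odd ✓
{fan, wind}: 0 true → even ✓
{fan, lock}: 1 true → odd ✓
{door, fan}: 1 true → odd ✓
{door, wind}: 1 true → odd ✓
{armed, pump}: 2 true → even ✓
{armed, door, wind}: 2 true → even ✓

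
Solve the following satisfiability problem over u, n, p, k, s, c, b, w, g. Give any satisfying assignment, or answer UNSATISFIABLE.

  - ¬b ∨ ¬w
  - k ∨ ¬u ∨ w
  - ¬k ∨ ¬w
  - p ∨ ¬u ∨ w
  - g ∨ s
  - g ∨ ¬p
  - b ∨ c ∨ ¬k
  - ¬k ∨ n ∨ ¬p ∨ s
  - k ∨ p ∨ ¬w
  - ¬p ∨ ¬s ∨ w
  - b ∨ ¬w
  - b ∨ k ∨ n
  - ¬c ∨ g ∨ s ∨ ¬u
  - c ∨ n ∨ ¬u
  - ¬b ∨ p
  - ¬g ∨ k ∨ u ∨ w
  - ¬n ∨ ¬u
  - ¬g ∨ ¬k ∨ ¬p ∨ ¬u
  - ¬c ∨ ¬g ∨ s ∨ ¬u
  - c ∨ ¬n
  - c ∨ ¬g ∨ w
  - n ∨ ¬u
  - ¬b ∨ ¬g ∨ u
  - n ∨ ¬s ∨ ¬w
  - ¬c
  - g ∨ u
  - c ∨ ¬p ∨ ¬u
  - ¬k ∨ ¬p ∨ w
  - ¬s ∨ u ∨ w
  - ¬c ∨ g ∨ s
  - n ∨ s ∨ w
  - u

Case u = True:
  (¬n ∨ ¬u) forces n = False.
  Clause (n ∨ ¬u) is falsified — contradiction.
Case u = False:
  Clause (u) is falsified — contradiction.
Both cases fail, so the formula is unsatisfiable.

UNSATISFIABLE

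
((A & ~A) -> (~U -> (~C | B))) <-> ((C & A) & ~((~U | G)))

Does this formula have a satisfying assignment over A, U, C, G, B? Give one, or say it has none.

A = True, U = True, C = True, G = False, B = True

  ((A & ~A) -> (~U -> (~C | B))) <-> ((C & A) & ~((~U | G))) = True
    (A & ~A) -> (~U -> (~C | B)) = True
      A & ~A = False
        ~A = False
      ~U -> (~C | B) = True
        ~U = False
        ~C | B = True
          ~C = False
    (C & A) & ~((~U | G)) = True
      C & A = True
      ~((~U | G)) = True
        ~U | G = False
          ~U = False
The formula evaluates to True.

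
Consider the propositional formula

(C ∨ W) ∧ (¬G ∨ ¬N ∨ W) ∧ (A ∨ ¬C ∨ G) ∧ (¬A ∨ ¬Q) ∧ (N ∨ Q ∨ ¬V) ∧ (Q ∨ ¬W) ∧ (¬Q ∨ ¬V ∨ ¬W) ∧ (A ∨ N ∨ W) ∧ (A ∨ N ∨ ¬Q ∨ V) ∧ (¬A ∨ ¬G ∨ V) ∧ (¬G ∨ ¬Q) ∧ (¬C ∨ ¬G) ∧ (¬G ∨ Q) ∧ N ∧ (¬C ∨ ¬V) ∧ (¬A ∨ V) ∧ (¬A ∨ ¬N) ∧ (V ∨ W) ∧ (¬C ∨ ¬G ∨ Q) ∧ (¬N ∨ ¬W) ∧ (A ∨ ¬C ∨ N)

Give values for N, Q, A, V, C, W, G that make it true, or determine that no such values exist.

Case N = True:
  (¬A ∨ ¬N) forces A = False.
  (¬N ∨ ¬W) forces W = False.
  (C ∨ W) forces C = True.
  (¬G ∨ ¬N ∨ W) forces G = False.
  Clause (A ∨ ¬C ∨ G) is falsified — contradiction.
Case N = False:
  Clause (N) is falsified — contradiction.
Both cases fail, so the formula is unsatisfiable.

The formula is unsatisfiable.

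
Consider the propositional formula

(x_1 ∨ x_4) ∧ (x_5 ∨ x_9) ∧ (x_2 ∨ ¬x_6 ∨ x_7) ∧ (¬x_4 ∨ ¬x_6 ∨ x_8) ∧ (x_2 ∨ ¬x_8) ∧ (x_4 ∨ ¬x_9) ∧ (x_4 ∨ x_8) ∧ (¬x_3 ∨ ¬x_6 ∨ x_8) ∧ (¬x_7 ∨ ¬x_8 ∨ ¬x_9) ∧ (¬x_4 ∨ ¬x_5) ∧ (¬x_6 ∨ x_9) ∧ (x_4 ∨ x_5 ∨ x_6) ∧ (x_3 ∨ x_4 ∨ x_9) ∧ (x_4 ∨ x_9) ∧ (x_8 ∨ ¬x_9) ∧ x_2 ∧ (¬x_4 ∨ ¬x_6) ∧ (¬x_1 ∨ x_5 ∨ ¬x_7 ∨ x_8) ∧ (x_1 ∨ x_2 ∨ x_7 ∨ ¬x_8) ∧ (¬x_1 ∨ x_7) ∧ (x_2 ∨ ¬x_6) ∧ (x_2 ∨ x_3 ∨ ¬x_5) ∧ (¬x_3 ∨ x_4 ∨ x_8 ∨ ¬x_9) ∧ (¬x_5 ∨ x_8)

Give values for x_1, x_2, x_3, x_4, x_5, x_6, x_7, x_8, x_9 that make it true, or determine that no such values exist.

x_1 = False; x_2 = True; x_3 = False; x_4 = True; x_5 = False; x_6 = False; x_7 = False; x_8 = True; x_9 = True

Unit clause (x_2) forces x_2 = True.
Set x_1 = False.
  then (x_1 ∨ x_4) forces x_4 = True.
  then (¬x_4 ∨ ¬x_5) forces x_5 = False.
  then (¬x_4 ∨ ¬x_6) forces x_6 = False.
  then (x_5 ∨ x_9) forces x_9 = True.
  then (x_8 ∨ ¬x_9) forces x_8 = True.
  then (¬x_7 ∨ ¬x_8 ∨ ¬x_9) forces x_7 = False.
Set x_3 = False.
All clauses satisfied.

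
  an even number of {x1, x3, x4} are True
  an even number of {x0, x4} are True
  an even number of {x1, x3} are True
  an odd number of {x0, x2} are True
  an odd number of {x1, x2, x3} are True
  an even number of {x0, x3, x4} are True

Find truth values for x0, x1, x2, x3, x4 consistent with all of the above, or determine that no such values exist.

x0 = False, x1 = False, x2 = True, x3 = False, x4 = False

{x1, x3, x4}: 0 true → even ✓
{x0, x4}: 0 true → even ✓
{x1, x3}: 0 true → even ✓
{x0, x2}: 1 true → odd ✓
{x1, x2, x3}: 1 true → odd ✓
{x0, x3, x4}: 0 true → even ✓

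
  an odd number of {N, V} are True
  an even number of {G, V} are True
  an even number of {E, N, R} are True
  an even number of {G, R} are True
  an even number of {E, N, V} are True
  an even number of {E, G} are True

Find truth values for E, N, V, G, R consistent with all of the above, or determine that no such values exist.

E = True, N = False, V = True, G = True, R = True

{N, V}: 1 true → odd ✓
{G, V}: 2 true → even ✓
{E, N, R}: 2 true → even ✓
{G, R}: 2 true → even ✓
{E, N, V}: 2 true → even ✓
{E, G}: 2 true → even ✓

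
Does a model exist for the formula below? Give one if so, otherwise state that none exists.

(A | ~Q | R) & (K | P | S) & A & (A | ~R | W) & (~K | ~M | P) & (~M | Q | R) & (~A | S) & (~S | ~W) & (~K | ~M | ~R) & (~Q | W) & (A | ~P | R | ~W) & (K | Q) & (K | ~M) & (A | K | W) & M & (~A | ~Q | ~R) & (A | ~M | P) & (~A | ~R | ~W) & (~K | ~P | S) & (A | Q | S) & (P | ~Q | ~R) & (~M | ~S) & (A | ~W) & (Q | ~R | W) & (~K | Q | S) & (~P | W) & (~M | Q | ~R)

The formula is unsatisfiable.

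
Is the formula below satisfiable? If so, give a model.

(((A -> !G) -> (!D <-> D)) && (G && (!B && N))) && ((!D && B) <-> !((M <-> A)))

G=T, D=F, N=T, M=T, B=F, A=T

  ((A -> !G) -> (!D <-> D)) && (G && (!B && N)) = True
    (A -> !G) -> (!D <-> D) = True
      A -> !G = False
        !G = False
      !D <-> D = False
        !D = True
    G && (!B && N) = True
      !B && N = True
        !B = True
  (!D && B) <-> !((M <-> A)) = True
    !D && B = False
      !D = True
    !((M <-> A)) = False
      M <-> A = True
Both conjuncts True, so the formula holds.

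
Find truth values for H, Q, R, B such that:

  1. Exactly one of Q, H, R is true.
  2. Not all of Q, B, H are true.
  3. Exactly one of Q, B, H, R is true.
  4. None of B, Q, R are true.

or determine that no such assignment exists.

H: True, Q: False, R: False, B: False

  (1) {Q, H, R}: 1 true — exactly one ✓
  (2) {Q, B, H}: 1/3 true — not all ✓
  (3) {Q, B, H, R}: 1 true — exactly one ✓
  (4) {B, Q, R}: 0 true — none ✓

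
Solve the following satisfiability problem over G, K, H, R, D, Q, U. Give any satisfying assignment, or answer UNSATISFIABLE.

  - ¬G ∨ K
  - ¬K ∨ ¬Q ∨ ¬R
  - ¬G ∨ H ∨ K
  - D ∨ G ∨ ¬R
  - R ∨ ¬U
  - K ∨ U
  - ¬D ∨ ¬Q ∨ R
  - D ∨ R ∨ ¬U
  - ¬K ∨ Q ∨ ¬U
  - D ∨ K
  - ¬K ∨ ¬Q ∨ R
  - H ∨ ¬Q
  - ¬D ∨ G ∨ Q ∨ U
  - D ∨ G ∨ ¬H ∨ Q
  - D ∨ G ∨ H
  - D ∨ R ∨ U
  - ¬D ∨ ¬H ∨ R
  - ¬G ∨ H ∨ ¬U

G=T, K=T, H=F, R=T, D=F, Q=F, U=F

Set G = True.
  then (¬G ∨ K) forces K = True.
Set H = False.
  then (H ∨ ¬Q) forces Q = False.
  then (¬G ∨ H ∨ ¬U) forces U = False.
Set R = True.
Set D = False.
All clauses satisfied.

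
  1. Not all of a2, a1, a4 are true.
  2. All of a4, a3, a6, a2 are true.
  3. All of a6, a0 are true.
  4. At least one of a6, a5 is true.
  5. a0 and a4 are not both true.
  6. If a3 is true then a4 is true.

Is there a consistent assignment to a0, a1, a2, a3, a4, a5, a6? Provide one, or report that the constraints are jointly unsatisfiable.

UNSATISFIABLE

Case a0 = True:
  (2) forces a4 = True.
  Constraint (5) is violated (a0=T, a4=T) — contradiction.
Case a0 = False:
  Constraint (3) is violated (a0=F) — contradiction.
Both cases fail — unsatisfiable.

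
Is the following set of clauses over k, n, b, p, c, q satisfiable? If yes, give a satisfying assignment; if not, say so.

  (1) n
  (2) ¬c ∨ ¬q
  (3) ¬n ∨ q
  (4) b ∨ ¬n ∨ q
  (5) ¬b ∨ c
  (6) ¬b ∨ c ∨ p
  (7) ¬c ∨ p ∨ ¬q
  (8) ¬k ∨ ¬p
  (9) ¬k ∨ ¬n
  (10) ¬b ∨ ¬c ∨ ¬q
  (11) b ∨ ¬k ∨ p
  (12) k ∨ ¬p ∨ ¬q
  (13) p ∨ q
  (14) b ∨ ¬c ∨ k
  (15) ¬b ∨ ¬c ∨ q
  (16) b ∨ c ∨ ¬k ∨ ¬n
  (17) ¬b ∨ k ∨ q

k = False, n = True, b = False, p = False, c = False, q = True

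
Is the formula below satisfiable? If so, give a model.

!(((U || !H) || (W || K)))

W = False, H = True, U = False, K = False

  !(((U || !H) || (W || K))) = True
    (U || !H) || (W || K) = False
      U || !H = False
        !H = False
      W || K = False
The formula evaluates to True.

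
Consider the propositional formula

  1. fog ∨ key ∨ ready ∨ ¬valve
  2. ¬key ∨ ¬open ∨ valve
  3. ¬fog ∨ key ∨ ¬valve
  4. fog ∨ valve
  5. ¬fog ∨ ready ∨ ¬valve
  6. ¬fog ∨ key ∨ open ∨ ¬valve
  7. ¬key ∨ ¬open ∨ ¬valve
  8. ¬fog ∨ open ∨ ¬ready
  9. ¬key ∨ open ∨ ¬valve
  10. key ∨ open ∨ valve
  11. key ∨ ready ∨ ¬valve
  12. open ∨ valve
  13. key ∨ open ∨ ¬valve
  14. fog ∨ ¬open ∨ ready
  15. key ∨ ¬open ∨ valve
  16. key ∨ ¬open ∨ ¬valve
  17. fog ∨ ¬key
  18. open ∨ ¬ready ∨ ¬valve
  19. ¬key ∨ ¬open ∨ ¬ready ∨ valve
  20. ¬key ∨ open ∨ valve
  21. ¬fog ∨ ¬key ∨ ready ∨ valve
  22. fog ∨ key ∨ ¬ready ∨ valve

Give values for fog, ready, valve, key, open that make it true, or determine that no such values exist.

Case open = True:
  If valve = True:
    (¬key ∨ ¬open ∨ ¬valve) forces key = False.
    clause (key ∨ ¬open ∨ ¬valve) is falsified.
  If valve = False:
    (¬key ∨ ¬open ∨ valve) forces key = False.
    clause (key ∨ ¬open ∨ valve) is falsified.
  Every sub-case reaches a contradiction.
Case open = False:
  (open ∨ valve) forces valve = True.
  (¬key ∨ open ∨ ¬valve) forces key = False.
  Clause (key ∨ open ∨ ¬valve) is falsified — contradiction.
Both cases fail, so the formula is unsatisfiable.

Unsatisfiable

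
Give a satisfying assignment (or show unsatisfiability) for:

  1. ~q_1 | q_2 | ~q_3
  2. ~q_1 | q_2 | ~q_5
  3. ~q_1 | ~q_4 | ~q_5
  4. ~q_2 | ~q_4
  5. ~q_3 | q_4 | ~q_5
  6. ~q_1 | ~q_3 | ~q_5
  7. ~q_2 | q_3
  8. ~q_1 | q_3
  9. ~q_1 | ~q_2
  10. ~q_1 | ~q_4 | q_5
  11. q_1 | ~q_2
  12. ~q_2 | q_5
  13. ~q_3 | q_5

Set q_1 = False.
  then (q_1 | ~q_2) forces q_2 = False.
Set q_3 = False.
Set q_4 = True.
Set q_5 = True.
All clauses satisfied.

q_1 = False, q_2 = False, q_3 = False, q_4 = True, q_5 = True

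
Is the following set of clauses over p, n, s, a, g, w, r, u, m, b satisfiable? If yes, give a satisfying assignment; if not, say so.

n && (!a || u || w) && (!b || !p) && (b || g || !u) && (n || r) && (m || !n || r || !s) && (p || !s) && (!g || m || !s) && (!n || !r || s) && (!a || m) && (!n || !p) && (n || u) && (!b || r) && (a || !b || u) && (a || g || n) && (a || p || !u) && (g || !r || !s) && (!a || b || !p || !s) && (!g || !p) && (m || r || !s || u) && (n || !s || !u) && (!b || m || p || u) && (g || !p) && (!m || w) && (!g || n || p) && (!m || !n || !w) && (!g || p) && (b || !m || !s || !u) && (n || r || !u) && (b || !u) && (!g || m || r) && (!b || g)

p=F, n=T, s=F, a=F, g=F, w=F, r=F, u=F, m=F, b=F

Unit clause (n) forces n = True.
In (!n || !p) only !p is left, so p = False.
In (!g || p) only !g is left, so g = False.
In (!b || g) only !b is left, so b = False.
In (b || g || !u) only !u is left, so u = False.
In (p || !s) only !s is left, so s = False.
In (!n || !r || s) only !r is left, so r = False.
Set a = False.
Set w = False.
  then (!m || w) forces m = False.
All clauses satisfied.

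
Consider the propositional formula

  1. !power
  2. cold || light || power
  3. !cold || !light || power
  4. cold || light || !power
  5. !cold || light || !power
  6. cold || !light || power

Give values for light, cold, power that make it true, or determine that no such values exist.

Unit clause (!power) forces power = False.
Try light = True:
  (!cold || !light || power) forces cold = False.
  clause (cold || !light || power) is falsified — backtrack.
So light = False.
  then (cold || light || power) forces cold = True.
Check each clause:
  (!power): !power holds.
  (cold || light || power): cold holds.
  (!cold || !light || power): !light holds.
  (cold || light || !power): cold holds.
  (!cold || light || !power): !power holds.
  (cold || !light || power): cold holds.
All clauses satisfied.

light = False, cold = True, power = False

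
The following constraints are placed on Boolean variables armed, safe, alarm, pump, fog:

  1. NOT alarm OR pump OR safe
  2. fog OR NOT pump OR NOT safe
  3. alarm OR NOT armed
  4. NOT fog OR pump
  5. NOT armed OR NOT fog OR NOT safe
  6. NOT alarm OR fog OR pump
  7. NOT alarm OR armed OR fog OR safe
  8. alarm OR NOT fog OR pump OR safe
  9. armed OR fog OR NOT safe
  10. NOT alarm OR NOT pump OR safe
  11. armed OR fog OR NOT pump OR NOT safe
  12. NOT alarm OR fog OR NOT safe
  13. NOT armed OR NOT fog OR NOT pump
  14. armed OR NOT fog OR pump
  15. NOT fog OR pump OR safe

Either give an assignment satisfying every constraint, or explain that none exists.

Set armed = False.
Set safe = False.
Try alarm = True:
  (NOT alarm OR pump OR safe) forces pump = True.
  clause (NOT alarm OR NOT pump OR safe) is falsified — backtrack.
So alarm = False.
Set pump = False.
  then (NOT fog OR pump) forces fog = False.
All clauses satisfied.

armed: False; safe: False; alarm: False; pump: False; fog: False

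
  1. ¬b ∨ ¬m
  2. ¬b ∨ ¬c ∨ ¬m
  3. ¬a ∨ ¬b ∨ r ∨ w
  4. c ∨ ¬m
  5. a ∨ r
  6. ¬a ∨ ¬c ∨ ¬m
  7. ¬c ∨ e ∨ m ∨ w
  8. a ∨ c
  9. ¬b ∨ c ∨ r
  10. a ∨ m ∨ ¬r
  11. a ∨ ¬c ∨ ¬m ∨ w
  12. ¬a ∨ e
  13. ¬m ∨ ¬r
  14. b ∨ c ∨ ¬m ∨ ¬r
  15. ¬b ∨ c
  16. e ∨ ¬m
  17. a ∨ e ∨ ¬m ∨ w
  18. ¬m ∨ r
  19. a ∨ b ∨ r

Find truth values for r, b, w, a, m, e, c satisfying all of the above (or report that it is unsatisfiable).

r = False, b = False, w = True, a = True, m = False, e = True, c = True

Set r = False.
  then (a ∨ r) forces a = True.
  then (¬a ∨ e) forces e = True.
  then (¬m ∨ r) forces m = False.
Set b = False.
Set w = True.
Set c = True.
All clauses satisfied.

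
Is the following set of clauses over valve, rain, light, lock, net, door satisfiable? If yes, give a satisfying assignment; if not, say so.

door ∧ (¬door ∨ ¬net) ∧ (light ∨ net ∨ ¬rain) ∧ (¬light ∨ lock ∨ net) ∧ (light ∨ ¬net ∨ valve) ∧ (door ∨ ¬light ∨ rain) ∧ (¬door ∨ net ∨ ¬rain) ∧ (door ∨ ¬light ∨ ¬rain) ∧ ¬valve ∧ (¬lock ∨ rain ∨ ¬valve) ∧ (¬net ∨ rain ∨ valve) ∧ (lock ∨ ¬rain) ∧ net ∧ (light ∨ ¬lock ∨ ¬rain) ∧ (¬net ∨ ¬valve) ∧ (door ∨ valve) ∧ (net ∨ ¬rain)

Unsatisfiable

Case net = True:
  (door) forces door = True.
  Clause (¬door ∨ ¬net) is falsified — contradiction.
Case net = False:
  Clause (net) is falsified — contradiction.
Both cases fail, so the formula is unsatisfiable.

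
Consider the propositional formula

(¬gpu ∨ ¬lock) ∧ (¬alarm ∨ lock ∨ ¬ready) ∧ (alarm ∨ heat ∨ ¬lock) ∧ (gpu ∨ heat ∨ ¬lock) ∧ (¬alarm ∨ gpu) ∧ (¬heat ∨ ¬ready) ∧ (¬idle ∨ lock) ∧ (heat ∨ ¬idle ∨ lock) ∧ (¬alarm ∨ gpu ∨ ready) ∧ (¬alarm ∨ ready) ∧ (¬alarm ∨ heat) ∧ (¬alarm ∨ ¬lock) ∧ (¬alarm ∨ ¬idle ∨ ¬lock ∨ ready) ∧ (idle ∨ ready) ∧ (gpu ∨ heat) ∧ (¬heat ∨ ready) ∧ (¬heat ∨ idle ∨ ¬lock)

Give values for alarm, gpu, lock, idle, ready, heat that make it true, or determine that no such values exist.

Try alarm = True:
  (¬alarm ∨ gpu) forces gpu = True.
  (¬gpu ∨ ¬lock) forces lock = False.
  (¬alarm ∨ lock ∨ ¬ready) forces ready = False.
  clause (¬alarm ∨ ready) is falsified — backtrack.
So alarm = False.
Set gpu = True.
  then (¬gpu ∨ ¬lock) forces lock = False.
  then (¬idle ∨ lock) forces idle = False.
  then (idle ∨ ready) forces ready = True.
  then (¬heat ∨ ¬ready) forces heat = False.
All clauses satisfied.

alarm=F, gpu=T, lock=F, idle=F, ready=T, heat=F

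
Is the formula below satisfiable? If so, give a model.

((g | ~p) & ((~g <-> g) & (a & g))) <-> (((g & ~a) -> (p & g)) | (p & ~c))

a = False, c = False, g = True, p = False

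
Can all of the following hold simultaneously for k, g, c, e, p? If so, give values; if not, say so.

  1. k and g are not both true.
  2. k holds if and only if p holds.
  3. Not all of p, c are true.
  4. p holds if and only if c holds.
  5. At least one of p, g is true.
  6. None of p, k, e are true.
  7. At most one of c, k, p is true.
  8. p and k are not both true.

k = False, g = True, c = False, e = False, p = False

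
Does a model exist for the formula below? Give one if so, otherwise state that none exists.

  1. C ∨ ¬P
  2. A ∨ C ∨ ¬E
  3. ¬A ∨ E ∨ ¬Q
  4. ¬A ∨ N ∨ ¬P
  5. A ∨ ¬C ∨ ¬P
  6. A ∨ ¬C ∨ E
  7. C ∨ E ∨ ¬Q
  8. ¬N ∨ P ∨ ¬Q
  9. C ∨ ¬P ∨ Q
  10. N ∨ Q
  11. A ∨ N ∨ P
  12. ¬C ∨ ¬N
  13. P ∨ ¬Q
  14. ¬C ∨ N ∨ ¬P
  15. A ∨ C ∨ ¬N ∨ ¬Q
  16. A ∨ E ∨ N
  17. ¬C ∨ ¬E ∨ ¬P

P=F, E=F, Q=F, N=T, C=F, A=T

Set P = False.
  then (P ∨ ¬Q) forces Q = False.
  then (N ∨ Q) forces N = True.
  then (¬C ∨ ¬N) forces C = False.
Set E = False.
Set A = True.
All clauses satisfied.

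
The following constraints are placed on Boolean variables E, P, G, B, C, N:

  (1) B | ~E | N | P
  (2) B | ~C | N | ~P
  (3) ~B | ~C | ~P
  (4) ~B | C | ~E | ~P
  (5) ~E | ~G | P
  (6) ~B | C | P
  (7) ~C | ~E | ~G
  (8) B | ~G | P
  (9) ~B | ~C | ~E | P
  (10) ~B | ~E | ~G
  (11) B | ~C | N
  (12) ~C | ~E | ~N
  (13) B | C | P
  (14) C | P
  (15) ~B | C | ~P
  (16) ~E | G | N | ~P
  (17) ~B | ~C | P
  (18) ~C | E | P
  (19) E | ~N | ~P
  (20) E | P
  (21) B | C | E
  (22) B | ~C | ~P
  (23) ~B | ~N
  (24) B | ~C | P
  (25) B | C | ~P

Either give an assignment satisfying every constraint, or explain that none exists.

Case P = True:
  If B = True:
    (~B | ~C | ~P) forces C = False.
    clause (~B | C | ~P) is falsified.
  If B = False:
    (B | ~C | ~P) forces C = False.
    clause (B | C | ~P) is falsified.
  Every sub-case reaches a contradiction.
Case P = False:
  (C | P) forces C = True.
  (~B | ~C | P) forces B = False.
  Clause (B | ~C | P) is falsified — contradiction.
Both cases fail, so the formula is unsatisfiable.

Unsatisfiable — no assignment works.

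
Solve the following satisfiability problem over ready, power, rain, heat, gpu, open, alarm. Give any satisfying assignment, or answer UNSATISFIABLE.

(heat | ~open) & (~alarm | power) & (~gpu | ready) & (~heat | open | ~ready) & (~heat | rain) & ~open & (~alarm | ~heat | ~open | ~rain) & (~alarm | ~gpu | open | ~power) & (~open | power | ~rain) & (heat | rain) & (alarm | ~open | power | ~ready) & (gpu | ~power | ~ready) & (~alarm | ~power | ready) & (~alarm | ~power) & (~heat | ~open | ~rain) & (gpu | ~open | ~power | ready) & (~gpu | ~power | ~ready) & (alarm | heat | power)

ready = False; power = False; rain = True; heat = True; gpu = False; open = False; alarm = False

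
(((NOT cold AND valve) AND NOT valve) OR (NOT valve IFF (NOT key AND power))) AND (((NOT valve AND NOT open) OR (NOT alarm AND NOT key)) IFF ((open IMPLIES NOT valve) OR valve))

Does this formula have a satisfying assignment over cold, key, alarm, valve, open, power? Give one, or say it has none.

cold = True, key = False, alarm = False, valve = True, open = True, power = False

  ((NOT cold AND valve) AND NOT valve) OR (NOT valve IFF (NOT key AND power)) = True
    (NOT cold AND valve) AND NOT valve = False
      NOT cold AND valve = False
        NOT cold = False
      NOT valve = False
    NOT valve IFF (NOT key AND power) = True
      NOT valve = False
      NOT key AND power = False
        NOT key = True
  ((NOT valve AND NOT open) OR (NOT alarm AND NOT key)) IFF ((open IMPLIES NOT valve) OR valve) = True
    (NOT valve AND NOT open) OR (NOT alarm AND NOT key) = True
      NOT valve AND NOT open = False
        NOT valve = False
        NOT open = False
      NOT alarm AND NOT key = True
        NOT alarm = True
        NOT key = True
    (open IMPLIES NOT valve) OR valve = True
      open IMPLIES NOT valve = False
        NOT valve = False
Both conjuncts True, so the formula holds.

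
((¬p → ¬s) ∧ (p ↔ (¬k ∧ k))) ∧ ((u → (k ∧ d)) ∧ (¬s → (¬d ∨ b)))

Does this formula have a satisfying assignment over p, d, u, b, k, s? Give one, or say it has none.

p = False, d = True, u = False, b = True, k = False, s = False

  (¬p → ¬s) ∧ (p ↔ (¬k ∧ k)) = True
    ¬p → ¬s = True
      ¬p = True
      ¬s = True
    p ↔ (¬k ∧ k) = True
      ¬k ∧ k = False
        ¬k = True
  (u → (k ∧ d)) ∧ (¬s → (¬d ∨ b)) = True
    u → (k ∧ d) = True
      k ∧ d = False
    ¬s → (¬d ∨ b) = True
      ¬s = True
      ¬d ∨ b = True
        ¬d = False
Both conjuncts True, so the formula holds.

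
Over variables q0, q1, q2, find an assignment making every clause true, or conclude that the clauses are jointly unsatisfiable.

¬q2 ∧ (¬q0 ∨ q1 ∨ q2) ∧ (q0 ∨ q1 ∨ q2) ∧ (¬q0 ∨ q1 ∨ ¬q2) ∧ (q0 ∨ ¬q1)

q0 = True; q1 = True; q2 = False

Unit clause (¬q2) forces q2 = False.
Try q0 = False:
  (q0 ∨ q1 ∨ q2) forces q1 = True.
  clause (q0 ∨ ¬q1) is falsified — backtrack.
So q0 = True.
  then (¬q0 ∨ q1 ∨ q2) forces q1 = True.
All clauses satisfied.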